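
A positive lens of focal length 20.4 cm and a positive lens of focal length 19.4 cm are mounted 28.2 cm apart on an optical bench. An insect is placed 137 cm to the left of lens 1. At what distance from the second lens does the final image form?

Lens 1: 1/d_i1 = 1/f₁ − 1/d_o1 = 1/(20.4) − 1/(137) = 0.04172, so d_i1 = 23.97 cm.
The intermediate image is 23.97 cm to the right of lens 1, which is 28.2 − (23.97) = 4.230 cm to the left of lens 2, so d_o2 = +4.230 cm.
Lens 2: 1/d_i2 = 1/f₂ − 1/d_o2 = 1/(19.4) − 1/(4.230) = -0.1849, so d_i2 = -5.41 cm.
The final image is virtual, 5.41 cm to the left of lens 2 (overall magnification ≈ -0.22).

5.41 cm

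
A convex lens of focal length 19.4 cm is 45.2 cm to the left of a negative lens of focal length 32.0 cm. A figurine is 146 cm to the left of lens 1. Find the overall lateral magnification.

m = -0.0894

Lens 1: 1/d_i1 = 1/(19.4) − 1/(146) = 0.04470, so d_i1 = 22.37 cm; m₁ = −d_i1/d_o1 = -0.1532.
d_o2 = 45.2 − (22.37) = 22.83 cm.
f₂ = −32.0 cm (diverging).
Lens 2: 1/d_i2 = 1/(-32.0) − 1/(22.83) = -0.07505, so d_i2 = -13.32 cm; m₂ = −d_i2/d_o2 = +0.5836.
m = m₁·m₂ = (-0.1532)(+0.5836) = -0.0894.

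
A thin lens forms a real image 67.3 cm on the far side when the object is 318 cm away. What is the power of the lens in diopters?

P = +1.80 D

d_i = +67.3 cm.
1/f = 1/d_o + 1/d_i = 1/(318) + 1/(67.3) = 0.01800 cm⁻¹.
f = 55.54 cm = 0.5554 m, so P = 1/f = +1.80 D.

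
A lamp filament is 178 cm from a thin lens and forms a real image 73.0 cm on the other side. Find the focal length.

Real image ⇒ d_i = +73.0 cm.
1/f = 1/d_o + 1/d_i = 1/(178) + 1/(73.0) = 0.01932, so f = 51.8 cm.
Since f is positive, the thin lens is converging.

f = 51.8 cm (converging)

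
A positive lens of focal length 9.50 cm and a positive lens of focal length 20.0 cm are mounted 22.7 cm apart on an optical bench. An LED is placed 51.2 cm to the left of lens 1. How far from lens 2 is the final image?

24.6 cm

Lens 1: 1/d_i1 = 1/f₁ − 1/d_o1 = 1/(9.50) − 1/(51.2) = 0.08573, so d_i1 = 11.66 cm.
The intermediate image is 11.66 cm to the right of lens 1, which is 22.7 − (11.66) = 11.04 cm to the left of lens 2, so d_o2 = +11.04 cm.
Lens 2: 1/d_i2 = 1/f₂ − 1/d_o2 = 1/(20.0) − 1/(11.04) = -0.04058, so d_i2 = -24.6 cm.
The final image is virtual, 24.6 cm to the left of lens 2 (overall magnification ≈ -0.51).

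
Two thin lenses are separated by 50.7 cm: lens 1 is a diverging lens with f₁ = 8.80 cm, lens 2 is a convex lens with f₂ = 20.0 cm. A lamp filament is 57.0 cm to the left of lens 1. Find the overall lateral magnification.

m = -0.0698

f₁ = −8.80 cm (diverging).
Lens 1: 1/d_i1 = 1/(-8.80) − 1/(57.0) = -0.1312, so d_i1 = -7.623 cm; m₁ = −d_i1/d_o1 = +0.1337.
d_o2 = 50.7 − (-7.623) = 58.32 cm.
Lens 2: 1/d_i2 = 1/(20.0) − 1/(58.32) = 0.03285, so d_i2 = 30.44 cm; m₂ = −d_i2/d_o2 = -0.5219.
m = m₁·m₂ = (+0.1337)(-0.5219) = -0.0698.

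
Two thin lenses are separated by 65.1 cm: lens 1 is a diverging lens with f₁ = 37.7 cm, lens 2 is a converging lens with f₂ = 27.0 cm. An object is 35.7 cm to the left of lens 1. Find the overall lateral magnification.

m = -0.246

f₁ = −37.7 cm (diverging).
Lens 1: 1/d_i1 = 1/(-37.7) − 1/(35.7) = -0.05454, so d_i1 = -18.34 cm; m₁ = −d_i1/d_o1 = +0.5137.
d_o2 = 65.1 − (-18.34) = 83.44 cm.
Lens 2: 1/d_i2 = 1/(27.0) − 1/(83.44) = 0.02505, so d_i2 = 39.92 cm; m₂ = −d_i2/d_o2 = -0.4784.
m = m₁·m₂ = (+0.5137)(-0.4784) = -0.246.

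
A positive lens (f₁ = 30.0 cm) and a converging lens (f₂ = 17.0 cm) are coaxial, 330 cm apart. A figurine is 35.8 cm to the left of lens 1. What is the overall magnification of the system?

m = +0.688

Lens 1: 1/d_i1 = 1/(30.0) − 1/(35.8) = 0.005400, so d_i1 = 185.2 cm; m₁ = −d_i1/d_o1 = -5.173.
d_o2 = 330 − (185.2) = 144.8 cm.
Lens 2: 1/d_i2 = 1/(17.0) − 1/(144.8) = 0.05192, so d_i2 = 19.26 cm; m₂ = −d_i2/d_o2 = -0.1330.
m = m₁·m₂ = (-5.173)(-0.1330) = +0.688.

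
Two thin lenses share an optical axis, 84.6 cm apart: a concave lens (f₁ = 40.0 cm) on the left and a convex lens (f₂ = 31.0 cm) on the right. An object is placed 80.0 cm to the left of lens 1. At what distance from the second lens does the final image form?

Lens 1 is diverging, so f₁ = −40.0 cm.
Lens 1: 1/d_i1 = 1/f₁ − 1/d_o1 = 1/(-40.0) − 1/(80.0) = -0.03750, so d_i1 = -26.67 cm.
The intermediate image is 26.67 cm to the left of lens 1 (virtual), which is 84.6 − (-26.67) = 111.3 cm to the left of lens 2, so d_o2 = +111.3 cm.
Lens 2: 1/d_i2 = 1/f₂ − 1/d_o2 = 1/(31.0) − 1/(111.3) = 0.02327, so d_i2 = 43.0 cm.
The final image is real, 43.0 cm to the right of lens 2 (overall magnification ≈ -0.13).

43.0 cm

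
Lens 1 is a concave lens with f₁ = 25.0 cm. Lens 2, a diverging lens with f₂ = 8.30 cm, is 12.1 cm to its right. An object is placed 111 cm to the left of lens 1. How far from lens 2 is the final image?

Lens 1 is diverging, so f₁ = −25.0 cm.
Lens 1: 1/d_i1 = 1/f₁ − 1/d_o1 = 1/(-25.0) − 1/(111) = -0.04901, so d_i1 = -20.40 cm.
The intermediate image is 20.40 cm to the left of lens 1 (virtual), which is 12.1 − (-20.40) = 32.50 cm to the left of lens 2, so d_o2 = +32.50 cm.
Lens 2 is diverging, so f₂ = −8.30 cm.
Lens 2: 1/d_i2 = 1/f₂ − 1/d_o2 = 1/(-8.30) − 1/(32.50) = -0.1513, so d_i2 = -6.61 cm.
The final image is virtual, 6.61 cm to the left of lens 2 (overall magnification ≈ 0.037).

6.61 cm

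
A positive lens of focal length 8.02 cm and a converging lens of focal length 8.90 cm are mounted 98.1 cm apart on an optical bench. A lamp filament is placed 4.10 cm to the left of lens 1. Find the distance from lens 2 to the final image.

9.71 cm

Lens 1: 1/d_i1 = 1/f₁ − 1/d_o1 = 1/(8.02) − 1/(4.10) = -0.1192, so d_i1 = -8.388 cm.
The intermediate image is 8.388 cm to the left of lens 1 (virtual), which is 98.1 − (-8.388) = 106.5 cm to the left of lens 2, so d_o2 = +106.5 cm.
Lens 2: 1/d_i2 = 1/f₂ − 1/d_o2 = 1/(8.90) − 1/(106.5) = 0.1030, so d_i2 = 9.71 cm.
The final image is real, 9.71 cm to the right of lens 2 (overall magnification ≈ -0.19).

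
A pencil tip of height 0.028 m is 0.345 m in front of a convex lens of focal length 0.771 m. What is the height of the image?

0.0507 m

1/d_i = 1/f − 1/d_o = 1/(0.7710) − 1/(0.345) = -1.602, so d_i = -0.6244 m.
m = −d_i/d_o = +1.810.
|h_i| = |m|·h_o = 1.810 × 0.028 = 0.0507 m. The image is virtual, upright and enlarged, on the same side as the object.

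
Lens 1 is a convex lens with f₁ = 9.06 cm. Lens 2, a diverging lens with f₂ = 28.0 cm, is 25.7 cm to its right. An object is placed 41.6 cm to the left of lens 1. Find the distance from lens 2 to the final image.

Lens 1: 1/d_i1 = 1/f₁ − 1/d_o1 = 1/(9.06) − 1/(41.6) = 0.08634, so d_i1 = 11.58 cm.
The intermediate image is 11.58 cm to the right of lens 1, which is 25.7 − (11.58) = 14.12 cm to the left of lens 2, so d_o2 = +14.12 cm.
Lens 2 is diverging, so f₂ = −28.0 cm.
Lens 2: 1/d_i2 = 1/f₂ − 1/d_o2 = 1/(-28.0) − 1/(14.12) = -0.1065, so d_i2 = -9.39 cm.
The final image is virtual, 9.39 cm to the left of lens 2 (overall magnification ≈ -0.19).

9.39 cm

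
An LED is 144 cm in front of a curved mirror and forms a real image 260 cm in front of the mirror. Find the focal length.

f = 92.7 cm (concave)

Real image ⇒ d_i = +260 cm.
1/f = 1/d_o + 1/d_i = 1/(144) + 1/(260) = 0.01079, so f = 92.7 cm.
Since f is positive, the curved mirror is concave.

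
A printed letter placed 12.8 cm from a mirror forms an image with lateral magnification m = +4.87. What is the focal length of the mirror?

m = −d_i/d_o ⇒ d_i = −m·d_o = −(+4.87)·(12.8) = -62.34 cm.
1/f = 1/d_o + 1/d_i = 1/(12.8) + 1/(-62.34) = 0.06208, so f = 16.1 cm.
Since f is positive, the mirror is concave.

f = 16.1 cm (concave)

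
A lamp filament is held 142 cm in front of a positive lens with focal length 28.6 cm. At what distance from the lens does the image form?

35.8 cm

Thin-lens equation: 1/v = 1/f − 1/u = 1/(28.60) − 1/(142) = 0.03497 − 0.007042 = 0.02792, so v = 35.8 cm.
The image is real, inverted and reduced, on the far side of the lens.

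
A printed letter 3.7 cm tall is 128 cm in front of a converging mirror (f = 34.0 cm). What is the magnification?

m = -0.362

1/d_i = 1/f − 1/d_o = 1/(34.00) − 1/(128) = 0.02160, so d_i = 46.30 cm.
m = −d_i/d_o = −(46.30)/(128) = -0.362.
The image is real, inverted and reduced, in front of the mirror.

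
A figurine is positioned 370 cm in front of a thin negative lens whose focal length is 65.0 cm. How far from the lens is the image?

55.3 cm

For a negative lens, f = -65.0 cm.
Lens equation: 1/s_i = 1/f − 1/s_o = 1/(-65.00) − 1/(370) = -0.01538 − 0.002703 = -0.01809, so s_i = -55.3 cm.
The image is virtual, upright and reduced, on the same side as the object.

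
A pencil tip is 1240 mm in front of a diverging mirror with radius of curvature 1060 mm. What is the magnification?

f = R/2 = 1060/2 = 530.0 mm; for a diverging mirror, f = -530.0 mm.
1/d_i = 1/f − 1/d_o = 1/(-530.0) − 1/(1240) = -0.002693, so d_i = -371.3 mm.
m = −d_i/d_o = −(-371.3)/(1240) = +0.299.
The image is virtual, upright and reduced, behind the mirror.

m = +0.299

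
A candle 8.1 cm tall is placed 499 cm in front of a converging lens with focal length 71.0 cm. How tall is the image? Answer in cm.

1.34 cm

1/d_i = 1/f − 1/d_o = 1/(71.00) − 1/(499) = 0.01208, so d_i = 82.78 cm.
m = −d_i/d_o = -0.1659.
|h_i| = |m|·h_o = 0.1659 × 8.1 = 1.34 cm. The image is real, inverted and reduced, on the far side of the lens.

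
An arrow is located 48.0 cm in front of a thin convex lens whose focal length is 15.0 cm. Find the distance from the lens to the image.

21.8 cm

Thin-lens equation: 1/v = 1/f − 1/u = 1/(15.00) − 1/(48.0) = 0.06667 − 0.02083 = 0.04583, so v = 21.8 cm.
The image is real, inverted and reduced, on the far side of the lens.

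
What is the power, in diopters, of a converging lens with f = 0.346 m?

P = 1/f = 1/(0.346 m) = +2.89 D.

P = +2.89 D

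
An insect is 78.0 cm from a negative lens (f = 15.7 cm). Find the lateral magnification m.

m = +0.168

For a negative lens, f = -15.7 cm.
1/d_i = 1/f − 1/d_o = 1/(-15.70) − 1/(78.0) = -0.07651, so d_i = -13.07 cm.
m = −d_i/d_o = −(-13.07)/(78.0) = +0.168.
The image is virtual, upright and reduced, on the same side as the object.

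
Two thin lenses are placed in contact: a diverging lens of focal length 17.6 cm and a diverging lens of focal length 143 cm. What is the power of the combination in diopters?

P₁ = 1/f₁ = 1/(-0.176 m) = -5.682 D; P₂ = 1/f₂ = 1/(-1.43 m) = -0.6993 D.
For thin lenses in contact, P = P₁ + P₂ = (-5.682) + (-0.6993) = -6.38 D.

P = -6.38 D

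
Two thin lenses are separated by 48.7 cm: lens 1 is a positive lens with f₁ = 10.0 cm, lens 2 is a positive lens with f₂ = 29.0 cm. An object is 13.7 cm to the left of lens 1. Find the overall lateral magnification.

m = -4.52

Lens 1: 1/d_i1 = 1/(10.0) − 1/(13.7) = 0.02701, so d_i1 = 37.03 cm; m₁ = −d_i1/d_o1 = -2.703.
d_o2 = 48.7 − (37.03) = 11.67 cm.
Lens 2: 1/d_i2 = 1/(29.0) − 1/(11.67) = -0.05121, so d_i2 = -19.53 cm; m₂ = −d_i2/d_o2 = +1.673.
m = m₁·m₂ = (-2.703)(+1.673) = -4.52.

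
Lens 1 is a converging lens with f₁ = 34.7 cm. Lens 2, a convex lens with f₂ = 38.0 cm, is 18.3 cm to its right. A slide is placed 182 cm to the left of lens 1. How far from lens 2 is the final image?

Lens 1: 1/d_i1 = 1/f₁ − 1/d_o1 = 1/(34.7) − 1/(182) = 0.02332, so d_i1 = 42.87 cm.
The intermediate image is 42.87 cm to the right of lens 1, which lies 24.57 cm to the right of lens 2 — a virtual object — so d_o2 = −24.57 cm.
Lens 2: 1/d_i2 = 1/f₂ − 1/d_o2 = 1/(38.0) − 1/(-24.57) = 0.06702, so d_i2 = 14.9 cm.
The final image is real, 14.9 cm to the right of lens 2 (overall magnification ≈ -0.14).

14.9 cm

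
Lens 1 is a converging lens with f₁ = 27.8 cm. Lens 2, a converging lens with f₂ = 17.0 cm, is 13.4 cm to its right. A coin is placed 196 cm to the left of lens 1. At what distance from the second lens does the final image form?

Lens 1: 1/d_i1 = 1/f₁ − 1/d_o1 = 1/(27.8) − 1/(196) = 0.03087, so d_i1 = 32.39 cm.
The intermediate image is 32.39 cm to the right of lens 1, which lies 18.99 cm to the right of lens 2 — a virtual object — so d_o2 = −18.99 cm.
Lens 2: 1/d_i2 = 1/f₂ − 1/d_o2 = 1/(17.0) − 1/(-18.99) = 0.1115, so d_i2 = 8.97 cm.
The final image is real, 8.97 cm to the right of lens 2 (overall magnification ≈ -0.078).

8.97 cm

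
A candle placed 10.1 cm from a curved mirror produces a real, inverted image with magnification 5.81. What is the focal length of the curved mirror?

m = −d_i/d_o ⇒ d_i = −m·d_o = −(-5.81)·(10.1) = 58.68 cm.
1/f = 1/d_o + 1/d_i = 1/(10.1) + 1/(58.68) = 0.1161, so f = 8.62 cm.
Since f is positive, the curved mirror is concave.

f = 8.62 cm (concave)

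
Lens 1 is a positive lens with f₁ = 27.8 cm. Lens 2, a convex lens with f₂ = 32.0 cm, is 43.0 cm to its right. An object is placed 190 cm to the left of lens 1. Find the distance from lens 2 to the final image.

Lens 1: 1/d_i1 = 1/f₁ − 1/d_o1 = 1/(27.8) − 1/(190) = 0.03071, so d_i1 = 32.56 cm.
The intermediate image is 32.56 cm to the right of lens 1, which is 43.0 − (32.56) = 10.44 cm to the left of lens 2, so d_o2 = +10.44 cm.
Lens 2: 1/d_i2 = 1/f₂ − 1/d_o2 = 1/(32.0) − 1/(10.44) = -0.06454, so d_i2 = -15.5 cm.
The final image is virtual, 15.5 cm to the left of lens 2 (overall magnification ≈ -0.25).

15.5 cm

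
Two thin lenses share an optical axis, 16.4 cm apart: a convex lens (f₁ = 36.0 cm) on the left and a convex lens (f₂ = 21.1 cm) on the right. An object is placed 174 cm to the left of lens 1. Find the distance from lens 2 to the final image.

Lens 1: 1/d_i1 = 1/f₁ − 1/d_o1 = 1/(36.0) − 1/(174) = 0.02203, so d_i1 = 45.39 cm.
The intermediate image is 45.39 cm to the right of lens 1, which lies 28.99 cm to the right of lens 2 — a virtual object — so d_o2 = −28.99 cm.
Lens 2: 1/d_i2 = 1/f₂ − 1/d_o2 = 1/(21.1) − 1/(-28.99) = 0.08189, so d_i2 = 12.2 cm.
The final image is real, 12.2 cm to the right of lens 2 (overall magnification ≈ -0.11).

12.2 cm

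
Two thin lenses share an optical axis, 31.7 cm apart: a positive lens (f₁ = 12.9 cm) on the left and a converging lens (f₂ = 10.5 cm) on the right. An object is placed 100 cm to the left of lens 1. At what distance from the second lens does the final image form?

27.8 cm

Lens 1: 1/d_i1 = 1/f₁ − 1/d_o1 = 1/(12.9) − 1/(100) = 0.06752, so d_i1 = 14.81 cm.
The intermediate image is 14.81 cm to the right of lens 1, which is 31.7 − (14.81) = 16.89 cm to the left of lens 2, so d_o2 = +16.89 cm.
Lens 2: 1/d_i2 = 1/f₂ − 1/d_o2 = 1/(10.5) − 1/(16.89) = 0.03603, so d_i2 = 27.8 cm.
The final image is real, 27.8 cm to the right of lens 2 (overall magnification ≈ 0.24).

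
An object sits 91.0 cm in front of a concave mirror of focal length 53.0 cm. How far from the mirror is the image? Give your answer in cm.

Mirror equation: 1/q = 1/f − 1/p = 1/(53.00) − 1/(91.0) = 0.01887 − 0.01099 = 0.007879, so q = 127 cm.
The image is real, inverted and enlarged, in front of the mirror.

127 cm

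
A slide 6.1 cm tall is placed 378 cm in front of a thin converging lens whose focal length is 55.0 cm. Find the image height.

1/d_i = 1/f − 1/d_o = 1/(55.00) − 1/(378) = 0.01554, so d_i = 64.37 cm.
m = −d_i/d_o = -0.1703.
|h_i| = |m|·h_o = 0.1703 × 6.1 = 1.04 cm. The image is real, inverted and reduced, on the far side of the lens.

1.04 cm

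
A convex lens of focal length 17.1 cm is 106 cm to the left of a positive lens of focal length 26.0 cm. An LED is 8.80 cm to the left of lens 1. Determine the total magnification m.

Lens 1: 1/d_i1 = 1/(17.1) − 1/(8.80) = -0.05516, so d_i1 = -18.13 cm; m₁ = −d_i1/d_o1 = +2.060.
d_o2 = 106 − (-18.13) = 124.1 cm.
Lens 2: 1/d_i2 = 1/(26.0) − 1/(124.1) = 0.03040, so d_i2 = 32.89 cm; m₂ = −d_i2/d_o2 = -0.2650.
m = m₁·m₂ = (+2.060)(-0.2650) = -0.546.

m = -0.546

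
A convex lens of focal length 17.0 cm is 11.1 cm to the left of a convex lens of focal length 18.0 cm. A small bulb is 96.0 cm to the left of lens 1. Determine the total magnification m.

Lens 1: 1/d_i1 = 1/(17.0) − 1/(96.0) = 0.04841, so d_i1 = 20.66 cm; m₁ = −d_i1/d_o1 = -0.2152.
d_o2 = 11.1 − (20.66) = -9.560 cm (virtual object).
Lens 2: 1/d_i2 = 1/(18.0) − 1/(-9.560) = 0.1602, so d_i2 = 6.244 cm; m₂ = −d_i2/d_o2 = +0.6531.
m = m₁·m₂ = (-0.2152)(+0.6531) = -0.141.

m = -0.141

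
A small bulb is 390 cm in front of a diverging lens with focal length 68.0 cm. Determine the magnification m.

m = +0.148

For a diverging lens, f = -68.0 cm.
1/d_i = 1/f − 1/d_o = 1/(-68.00) − 1/(390) = -0.01727, so d_i = -57.90 cm.
m = −d_i/d_o = −(-57.90)/(390) = +0.148.
The image is virtual, upright and reduced, on the same side as the object.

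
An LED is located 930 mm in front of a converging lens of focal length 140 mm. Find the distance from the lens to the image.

165 mm

Lens equation: 1/v = 1/f − 1/u = 1/(140.0) − 1/(930) = 0.007143 − 0.001075 = 0.006068, so v = 165 mm.
The image is real, inverted and reduced, on the far side of the lens.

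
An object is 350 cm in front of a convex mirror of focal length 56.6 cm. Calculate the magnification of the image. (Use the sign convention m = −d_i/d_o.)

For a convex mirror, f = -56.6 cm.
1/d_i = 1/f − 1/d_o = 1/(-56.60) − 1/(350) = -0.02052, so d_i = -48.72 cm.
m = −d_i/d_o = −(-48.72)/(350) = +0.139.
The image is virtual, upright and reduced, behind the mirror.

m = +0.139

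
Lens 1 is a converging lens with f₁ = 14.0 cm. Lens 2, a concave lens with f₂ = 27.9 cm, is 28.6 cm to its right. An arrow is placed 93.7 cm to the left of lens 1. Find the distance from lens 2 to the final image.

8.46 cm

Lens 1: 1/d_i1 = 1/f₁ − 1/d_o1 = 1/(14.0) − 1/(93.7) = 0.06076, so d_i1 = 16.46 cm.
The intermediate image is 16.46 cm to the right of lens 1, which is 28.6 − (16.46) = 12.14 cm to the left of lens 2, so d_o2 = +12.14 cm.
Lens 2 is diverging, so f₂ = −27.9 cm.
Lens 2: 1/d_i2 = 1/f₂ − 1/d_o2 = 1/(-27.9) − 1/(12.14) = -0.1182, so d_i2 = -8.46 cm.
The final image is virtual, 8.46 cm to the left of lens 2 (overall magnification ≈ -0.12).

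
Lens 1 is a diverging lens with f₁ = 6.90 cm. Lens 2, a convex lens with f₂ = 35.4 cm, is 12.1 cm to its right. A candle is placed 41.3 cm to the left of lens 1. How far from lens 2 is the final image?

36.7 cm

Lens 1 is diverging, so f₁ = −6.90 cm.
Lens 1: 1/d_i1 = 1/f₁ − 1/d_o1 = 1/(-6.90) − 1/(41.3) = -0.1691, so d_i1 = -5.912 cm.
The intermediate image is 5.912 cm to the left of lens 1 (virtual), which is 12.1 − (-5.912) = 18.01 cm to the left of lens 2, so d_o2 = +18.01 cm.
Lens 2: 1/d_i2 = 1/f₂ − 1/d_o2 = 1/(35.4) − 1/(18.01) = -0.02728, so d_i2 = -36.7 cm.
The final image is virtual, 36.7 cm to the left of lens 2 (overall magnification ≈ 0.29).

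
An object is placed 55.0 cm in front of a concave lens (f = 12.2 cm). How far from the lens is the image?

9.99 cm

For a concave lens, f = -12.2 cm.
Lens equation: 1/q = 1/f − 1/p = 1/(-12.20) − 1/(55.0) = -0.08197 − 0.01818 = -0.1001, so q = -9.99 cm.
The image is virtual, upright and reduced, on the same side as the object.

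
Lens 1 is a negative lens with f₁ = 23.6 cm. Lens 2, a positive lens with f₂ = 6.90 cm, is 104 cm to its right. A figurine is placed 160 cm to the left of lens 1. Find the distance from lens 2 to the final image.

7.30 cm

Lens 1 is diverging, so f₁ = −23.6 cm.
Lens 1: 1/d_i1 = 1/f₁ − 1/d_o1 = 1/(-23.6) − 1/(160) = -0.04862, so d_i1 = -20.57 cm.
The intermediate image is 20.57 cm to the left of lens 1 (virtual), which is 104 − (-20.57) = 124.6 cm to the left of lens 2, so d_o2 = +124.6 cm.
Lens 2: 1/d_i2 = 1/f₂ − 1/d_o2 = 1/(6.90) − 1/(124.6) = 0.1369, so d_i2 = 7.30 cm.
The final image is real, 7.30 cm to the right of lens 2 (overall magnification ≈ -0.0075).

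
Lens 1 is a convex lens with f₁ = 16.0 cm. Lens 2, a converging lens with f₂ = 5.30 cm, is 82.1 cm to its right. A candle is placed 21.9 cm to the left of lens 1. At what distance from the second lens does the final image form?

Lens 1: 1/d_i1 = 1/f₁ − 1/d_o1 = 1/(16.0) − 1/(21.9) = 0.01684, so d_i1 = 59.39 cm.
The intermediate image is 59.39 cm to the right of lens 1, which is 82.1 − (59.39) = 22.71 cm to the left of lens 2, so d_o2 = +22.71 cm.
Lens 2: 1/d_i2 = 1/f₂ − 1/d_o2 = 1/(5.30) − 1/(22.71) = 0.1446, so d_i2 = 6.91 cm.
The final image is real, 6.91 cm to the right of lens 2 (overall magnification ≈ 0.83).

6.91 cm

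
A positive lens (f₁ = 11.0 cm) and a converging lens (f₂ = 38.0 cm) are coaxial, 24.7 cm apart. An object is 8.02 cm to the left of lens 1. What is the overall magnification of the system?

Lens 1: 1/d_i1 = 1/(11.0) − 1/(8.02) = -0.03378, so d_i1 = -29.60 cm; m₁ = −d_i1/d_o1 = +3.691.
d_o2 = 24.7 − (-29.60) = 54.30 cm.
Lens 2: 1/d_i2 = 1/(38.0) − 1/(54.30) = 0.007900, so d_i2 = 126.6 cm; m₂ = −d_i2/d_o2 = -2.331.
m = m₁·m₂ = (+3.691)(-2.331) = -8.60.

m = -8.60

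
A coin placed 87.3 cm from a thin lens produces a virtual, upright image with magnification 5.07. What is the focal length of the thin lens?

f = 109 cm (converging)

m = −d_i/d_o ⇒ d_i = −m·d_o = −(+5.07)·(87.3) = -442.6 cm.
1/f = 1/d_o + 1/d_i = 1/(87.3) + 1/(-442.6) = 0.009195, so f = 109 cm.
Since f is positive, the thin lens is converging.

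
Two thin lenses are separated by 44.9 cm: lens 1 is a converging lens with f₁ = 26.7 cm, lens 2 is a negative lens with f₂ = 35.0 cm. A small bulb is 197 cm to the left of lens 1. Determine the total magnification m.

m = -0.112

Lens 1: 1/d_i1 = 1/(26.7) − 1/(197) = 0.03238, so d_i1 = 30.89 cm; m₁ = −d_i1/d_o1 = -0.1568.
d_o2 = 44.9 − (30.89) = 14.01 cm.
f₂ = −35.0 cm (diverging).
Lens 2: 1/d_i2 = 1/(-35.0) − 1/(14.01) = -0.09995, so d_i2 = -10.01 cm; m₂ = −d_i2/d_o2 = +0.7141.
m = m₁·m₂ = (-0.1568)(+0.7141) = -0.112.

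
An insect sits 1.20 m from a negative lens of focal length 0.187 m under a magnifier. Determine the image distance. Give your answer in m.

0.162 m

For a negative lens, f = -0.187 m.
Thin-lens equation: 1/d_i = 1/f − 1/d_o = 1/(-0.1870) − 1/(1.20) = -5.348 − 0.8333 = -6.181, so d_i = -0.162 m.
The image is virtual, upright and reduced, on the same side as the object.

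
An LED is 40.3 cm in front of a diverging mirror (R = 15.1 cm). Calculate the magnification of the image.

m = +0.158

f = R/2 = 15.1/2 = 7.550 cm; for a diverging mirror, f = -7.550 cm.
1/d_i = 1/f − 1/d_o = 1/(-7.550) − 1/(40.3) = -0.1573, so d_i = -6.359 cm.
m = −d_i/d_o = −(-6.359)/(40.3) = +0.158.
The image is virtual, upright and reduced, behind the mirror.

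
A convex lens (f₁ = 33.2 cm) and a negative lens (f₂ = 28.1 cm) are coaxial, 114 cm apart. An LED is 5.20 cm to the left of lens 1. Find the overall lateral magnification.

m = +0.225

Lens 1: 1/d_i1 = 1/(33.2) − 1/(5.20) = -0.1622, so d_i1 = -6.166 cm; m₁ = −d_i1/d_o1 = +1.186.
d_o2 = 114 − (-6.166) = 120.2 cm.
f₂ = −28.1 cm (diverging).
Lens 2: 1/d_i2 = 1/(-28.1) − 1/(120.2) = -0.04391, so d_i2 = -22.78 cm; m₂ = −d_i2/d_o2 = +0.1895.
m = m₁·m₂ = (+1.186)(+0.1895) = +0.225.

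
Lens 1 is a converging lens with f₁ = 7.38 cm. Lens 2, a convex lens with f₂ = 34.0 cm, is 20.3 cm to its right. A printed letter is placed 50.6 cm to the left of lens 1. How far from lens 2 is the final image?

Lens 1: 1/d_i1 = 1/f₁ − 1/d_o1 = 1/(7.38) − 1/(50.6) = 0.1157, so d_i1 = 8.640 cm.
The intermediate image is 8.640 cm to the right of lens 1, which is 20.3 − (8.640) = 11.66 cm to the left of lens 2, so d_o2 = +11.66 cm.
Lens 2: 1/d_i2 = 1/f₂ − 1/d_o2 = 1/(34.0) − 1/(11.66) = -0.05635, so d_i2 = -17.7 cm.
The final image is virtual, 17.7 cm to the left of lens 2 (overall magnification ≈ -0.26).

17.7 cm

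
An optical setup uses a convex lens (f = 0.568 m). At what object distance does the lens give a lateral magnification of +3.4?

m = −d_i/d_o ⇒ d_i = −m·d_o.
1/f = 1/d_o + 1/d_i = 1/d_o − 1/(m·d_o) = (1 − 1/m)/d_o, so d_o = f(1 − 1/m) = (0.5680)(1 − 1/(+3.4)) = 0.401 m.

0.401 m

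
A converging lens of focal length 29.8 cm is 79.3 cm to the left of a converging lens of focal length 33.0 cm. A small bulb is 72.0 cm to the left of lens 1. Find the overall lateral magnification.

Lens 1: 1/d_i1 = 1/(29.8) − 1/(72.0) = 0.01967, so d_i1 = 50.84 cm; m₁ = −d_i1/d_o1 = -0.7061.
d_o2 = 79.3 − (50.84) = 28.46 cm.
Lens 2: 1/d_i2 = 1/(33.0) − 1/(28.46) = -0.004834, so d_i2 = -206.9 cm; m₂ = −d_i2/d_o2 = +7.269.
m = m₁·m₂ = (-0.7061)(+7.269) = -5.13.

m = -5.13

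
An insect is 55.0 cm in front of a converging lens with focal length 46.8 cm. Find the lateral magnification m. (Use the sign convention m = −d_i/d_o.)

1/d_i = 1/f − 1/d_o = 1/(46.80) − 1/(55.0) = 0.003186, so d_i = 313.9 cm.
m = −d_i/d_o = −(313.9)/(55.0) = -5.71.
The image is real, inverted and enlarged, on the far side of the lens.

m = -5.71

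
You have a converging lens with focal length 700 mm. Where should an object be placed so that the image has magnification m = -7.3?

796 mm

m = −d_i/d_o ⇒ d_i = −m·d_o.
1/f = 1/d_o + 1/d_i = 1/d_o − 1/(m·d_o) = (1 − 1/m)/d_o, so d_o = f(1 − 1/m) = (700.0)(1 − 1/(-7.3)) = 796 mm.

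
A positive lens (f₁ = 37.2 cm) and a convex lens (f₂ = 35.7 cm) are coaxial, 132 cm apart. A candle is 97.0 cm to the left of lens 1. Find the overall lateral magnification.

Lens 1: 1/d_i1 = 1/(37.2) − 1/(97.0) = 0.01657, so d_i1 = 60.34 cm; m₁ = −d_i1/d_o1 = -0.6221.
d_o2 = 132 − (60.34) = 71.66 cm.
Lens 2: 1/d_i2 = 1/(35.7) − 1/(71.66) = 0.01406, so d_i2 = 71.14 cm; m₂ = −d_i2/d_o2 = -0.9928.
m = m₁·m₂ = (-0.6221)(-0.9928) = +0.618.

m = +0.618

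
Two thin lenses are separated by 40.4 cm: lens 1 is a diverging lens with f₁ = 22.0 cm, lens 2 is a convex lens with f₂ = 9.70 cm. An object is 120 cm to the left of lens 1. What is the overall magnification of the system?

m = -0.0305

f₁ = −22.0 cm (diverging).
Lens 1: 1/d_i1 = 1/(-22.0) − 1/(120) = -0.05379, so d_i1 = -18.59 cm; m₁ = −d_i1/d_o1 = +0.1549.
d_o2 = 40.4 − (-18.59) = 58.99 cm.
Lens 2: 1/d_i2 = 1/(9.70) − 1/(58.99) = 0.08614, so d_i2 = 11.61 cm; m₂ = −d_i2/d_o2 = -0.1968.
m = m₁·m₂ = (+0.1549)(-0.1968) = -0.0305.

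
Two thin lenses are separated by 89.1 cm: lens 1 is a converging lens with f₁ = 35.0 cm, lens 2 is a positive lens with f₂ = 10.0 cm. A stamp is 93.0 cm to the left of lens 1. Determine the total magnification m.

m = +0.263

Lens 1: 1/d_i1 = 1/(35.0) − 1/(93.0) = 0.01782, so d_i1 = 56.12 cm; m₁ = −d_i1/d_o1 = -0.6034.
d_o2 = 89.1 − (56.12) = 32.98 cm.
Lens 2: 1/d_i2 = 1/(10.0) − 1/(32.98) = 0.06968, so d_i2 = 14.35 cm; m₂ = −d_i2/d_o2 = -0.4352.
m = m₁·m₂ = (-0.6034)(-0.4352) = +0.263.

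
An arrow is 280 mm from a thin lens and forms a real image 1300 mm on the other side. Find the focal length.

f = 230 mm (converging)

Real image ⇒ d_i = +1300 mm.
1/f = 1/d_o + 1/d_i = 1/(280) + 1/(1300) = 0.004341, so f = 230 mm.
Since f is positive, the thin lens is converging.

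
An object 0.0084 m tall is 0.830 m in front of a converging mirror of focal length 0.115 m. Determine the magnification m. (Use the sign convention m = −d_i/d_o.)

1/d_i = 1/f − 1/d_o = 1/(0.1150) − 1/(0.830) = 7.491, so d_i = 0.1335 m.
m = −d_i/d_o = −(0.1335)/(0.830) = -0.161.
The image is real, inverted and reduced, in front of the mirror.

m = -0.161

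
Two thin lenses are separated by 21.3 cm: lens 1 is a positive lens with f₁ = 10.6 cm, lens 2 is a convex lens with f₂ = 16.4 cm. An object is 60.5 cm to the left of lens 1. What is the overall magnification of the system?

Lens 1: 1/d_i1 = 1/(10.6) − 1/(60.5) = 0.07781, so d_i1 = 12.85 cm; m₁ = −d_i1/d_o1 = -0.2124.
d_o2 = 21.3 − (12.85) = 8.450 cm.
Lens 2: 1/d_i2 = 1/(16.4) − 1/(8.450) = -0.05737, so d_i2 = -17.43 cm; m₂ = −d_i2/d_o2 = +2.063.
m = m₁·m₂ = (-0.2124)(+2.063) = -0.438.

m = -0.438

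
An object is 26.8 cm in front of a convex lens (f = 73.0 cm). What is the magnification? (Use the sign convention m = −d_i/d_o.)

m = +1.58

1/d_i = 1/f − 1/d_o = 1/(73.00) − 1/(26.8) = -0.02361, so d_i = -42.35 cm.
m = −d_i/d_o = −(-42.35)/(26.8) = +1.58.
The image is virtual, upright and enlarged, on the same side as the object.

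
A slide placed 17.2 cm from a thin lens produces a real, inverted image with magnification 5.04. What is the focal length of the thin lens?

f = 14.4 cm (converging)

m = −d_i/d_o ⇒ d_i = −m·d_o = −(-5.04)·(17.2) = 86.69 cm.
1/f = 1/d_o + 1/d_i = 1/(17.2) + 1/(86.69) = 0.06967, so f = 14.4 cm.
Since f is positive, the thin lens is converging.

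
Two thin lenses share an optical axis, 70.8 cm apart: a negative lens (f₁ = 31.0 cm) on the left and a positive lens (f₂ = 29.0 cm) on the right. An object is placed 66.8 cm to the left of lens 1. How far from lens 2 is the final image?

Lens 1 is diverging, so f₁ = −31.0 cm.
Lens 1: 1/d_i1 = 1/f₁ − 1/d_o1 = 1/(-31.0) − 1/(66.8) = -0.04723, so d_i1 = -21.17 cm.
The intermediate image is 21.17 cm to the left of lens 1 (virtual), which is 70.8 − (-21.17) = 91.97 cm to the left of lens 2, so d_o2 = +91.97 cm.
Lens 2: 1/d_i2 = 1/f₂ − 1/d_o2 = 1/(29.0) − 1/(91.97) = 0.02361, so d_i2 = 42.4 cm.
The final image is real, 42.4 cm to the right of lens 2 (overall magnification ≈ -0.15).

42.4 cm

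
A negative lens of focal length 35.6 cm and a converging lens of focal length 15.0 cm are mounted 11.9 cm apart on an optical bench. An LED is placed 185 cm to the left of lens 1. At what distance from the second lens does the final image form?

23.4 cm

Lens 1 is diverging, so f₁ = −35.6 cm.
Lens 1: 1/d_i1 = 1/f₁ − 1/d_o1 = 1/(-35.6) − 1/(185) = -0.03350, so d_i1 = -29.85 cm.
The intermediate image is 29.85 cm to the left of lens 1 (virtual), which is 11.9 − (-29.85) = 41.75 cm to the left of lens 2, so d_o2 = +41.75 cm.
Lens 2: 1/d_i2 = 1/f₂ − 1/d_o2 = 1/(15.0) − 1/(41.75) = 0.04271, so d_i2 = 23.4 cm.
The final image is real, 23.4 cm to the right of lens 2 (overall magnification ≈ -0.090).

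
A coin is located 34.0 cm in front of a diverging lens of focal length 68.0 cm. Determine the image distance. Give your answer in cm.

22.7 cm

For a diverging lens, f = -68.0 cm.
Lens equation: 1/q = 1/f − 1/p = 1/(-68.00) − 1/(34.0) = -0.01471 − 0.02941 = -0.04412, so q = -22.7 cm.
The image is virtual, upright and reduced, on the same side as the object.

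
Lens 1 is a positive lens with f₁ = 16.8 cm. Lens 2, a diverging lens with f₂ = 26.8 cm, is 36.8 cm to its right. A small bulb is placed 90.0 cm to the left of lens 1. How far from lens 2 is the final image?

10.1 cm

Lens 1: 1/d_i1 = 1/f₁ − 1/d_o1 = 1/(16.8) − 1/(90.0) = 0.04841, so d_i1 = 20.66 cm.
The intermediate image is 20.66 cm to the right of lens 1, which is 36.8 − (20.66) = 16.14 cm to the left of lens 2, so d_o2 = +16.14 cm.
Lens 2 is diverging, so f₂ = −26.8 cm.
Lens 2: 1/d_i2 = 1/f₂ − 1/d_o2 = 1/(-26.8) − 1/(16.14) = -0.09927, so d_i2 = -10.1 cm.
The final image is virtual, 10.1 cm to the left of lens 2 (overall magnification ≈ -0.14).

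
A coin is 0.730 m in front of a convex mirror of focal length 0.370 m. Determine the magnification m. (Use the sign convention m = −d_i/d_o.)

For a convex mirror, f = -0.370 m.
1/d_i = 1/f − 1/d_o = 1/(-0.3700) − 1/(0.730) = -4.073, so d_i = -0.2455 m.
m = −d_i/d_o = −(-0.2455)/(0.730) = +0.336.
The image is virtual, upright and reduced, behind the mirror.

m = +0.336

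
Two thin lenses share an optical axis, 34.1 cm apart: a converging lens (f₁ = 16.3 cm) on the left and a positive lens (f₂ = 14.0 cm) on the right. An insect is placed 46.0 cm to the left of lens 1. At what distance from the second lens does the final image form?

Lens 1: 1/d_i1 = 1/f₁ − 1/d_o1 = 1/(16.3) − 1/(46.0) = 0.03961, so d_i1 = 25.25 cm.
The intermediate image is 25.25 cm to the right of lens 1, which is 34.1 − (25.25) = 8.850 cm to the left of lens 2, so d_o2 = +8.850 cm.
Lens 2: 1/d_i2 = 1/f₂ − 1/d_o2 = 1/(14.0) − 1/(8.850) = -0.04157, so d_i2 = -24.1 cm.
The final image is virtual, 24.1 cm to the left of lens 2 (overall magnification ≈ -1.5).

24.1 cm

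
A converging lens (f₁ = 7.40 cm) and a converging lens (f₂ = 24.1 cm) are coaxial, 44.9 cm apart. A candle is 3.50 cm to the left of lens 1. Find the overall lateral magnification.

Lens 1: 1/d_i1 = 1/(7.40) − 1/(3.50) = -0.1506, so d_i1 = -6.641 cm; m₁ = −d_i1/d_o1 = +1.897.
d_o2 = 44.9 − (-6.641) = 51.54 cm.
Lens 2: 1/d_i2 = 1/(24.1) − 1/(51.54) = 0.02209, so d_i2 = 45.27 cm; m₂ = −d_i2/d_o2 = -0.8783.
m = m₁·m₂ = (+1.897)(-0.8783) = -1.67.

m = -1.67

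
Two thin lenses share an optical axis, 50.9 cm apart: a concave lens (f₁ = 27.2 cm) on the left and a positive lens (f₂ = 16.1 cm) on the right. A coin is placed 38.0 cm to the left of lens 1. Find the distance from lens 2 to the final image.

21.2 cm

Lens 1 is diverging, so f₁ = −27.2 cm.
Lens 1: 1/d_i1 = 1/f₁ − 1/d_o1 = 1/(-27.2) − 1/(38.0) = -0.06308, so d_i1 = -15.85 cm.
The intermediate image is 15.85 cm to the left of lens 1 (virtual), which is 50.9 − (-15.85) = 66.75 cm to the left of lens 2, so d_o2 = +66.75 cm.
Lens 2: 1/d_i2 = 1/f₂ − 1/d_o2 = 1/(16.1) − 1/(66.75) = 0.04713, so d_i2 = 21.2 cm.
The final image is real, 21.2 cm to the right of lens 2 (overall magnification ≈ -0.13).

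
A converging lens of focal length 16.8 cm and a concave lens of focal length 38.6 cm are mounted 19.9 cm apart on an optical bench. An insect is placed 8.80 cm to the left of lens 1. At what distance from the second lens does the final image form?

Lens 1: 1/d_i1 = 1/f₁ − 1/d_o1 = 1/(16.8) − 1/(8.80) = -0.05411, so d_i1 = -18.48 cm.
The intermediate image is 18.48 cm to the left of lens 1 (virtual), which is 19.9 − (-18.48) = 38.38 cm to the left of lens 2, so d_o2 = +38.38 cm.
Lens 2 is diverging, so f₂ = −38.6 cm.
Lens 2: 1/d_i2 = 1/f₂ − 1/d_o2 = 1/(-38.6) − 1/(38.38) = -0.05196, so d_i2 = -19.2 cm.
The final image is virtual, 19.2 cm to the left of lens 2 (overall magnification ≈ 1.1).

19.2 cm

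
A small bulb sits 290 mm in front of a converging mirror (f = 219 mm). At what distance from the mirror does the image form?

Mirror equation: 1/v = 1/f − 1/u = 1/(219.0) − 1/(290) = 0.004566 − 0.003448 = 0.001118, so v = 895 mm.
The image is real, inverted and enlarged, in front of the mirror.

895 mm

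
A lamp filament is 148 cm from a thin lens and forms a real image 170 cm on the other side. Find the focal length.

Real image ⇒ d_i = +170 cm.
1/f = 1/d_o + 1/d_i = 1/(148) + 1/(170) = 0.01264, so f = 79.1 cm.
Since f is positive, the thin lens is converging.

f = 79.1 cm (converging)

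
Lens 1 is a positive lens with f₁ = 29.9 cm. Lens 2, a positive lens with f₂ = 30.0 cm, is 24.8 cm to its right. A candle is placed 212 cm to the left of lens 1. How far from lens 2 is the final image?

Lens 1: 1/d_i1 = 1/f₁ − 1/d_o1 = 1/(29.9) − 1/(212) = 0.02873, so d_i1 = 34.81 cm.
The intermediate image is 34.81 cm to the right of lens 1, which lies 10.01 cm to the right of lens 2 — a virtual object — so d_o2 = −10.01 cm.
Lens 2: 1/d_i2 = 1/f₂ − 1/d_o2 = 1/(30.0) − 1/(-10.01) = 0.1332, so d_i2 = 7.51 cm.
The final image is real, 7.51 cm to the right of lens 2 (overall magnification ≈ -0.12).

7.51 cm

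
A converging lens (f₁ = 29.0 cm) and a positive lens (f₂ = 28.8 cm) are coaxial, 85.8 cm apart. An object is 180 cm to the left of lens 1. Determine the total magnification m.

Lens 1: 1/d_i1 = 1/(29.0) − 1/(180) = 0.02893, so d_i1 = 34.57 cm; m₁ = −d_i1/d_o1 = -0.1921.
d_o2 = 85.8 − (34.57) = 51.23 cm.
Lens 2: 1/d_i2 = 1/(28.8) − 1/(51.23) = 0.01520, so d_i2 = 65.78 cm; m₂ = −d_i2/d_o2 = -1.284.
m = m₁·m₂ = (-0.1921)(-1.284) = +0.247.

m = +0.247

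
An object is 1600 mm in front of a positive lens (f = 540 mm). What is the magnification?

m = -0.509

1/d_i = 1/f − 1/d_o = 1/(540.0) − 1/(1600) = 0.001227, so d_i = 815.1 mm.
m = −d_i/d_o = −(815.1)/(1600) = -0.509.
The image is real, inverted and reduced, on the far side of the lens.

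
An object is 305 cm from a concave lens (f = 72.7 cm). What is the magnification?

For a concave lens, f = -72.7 cm.
1/d_i = 1/f − 1/d_o = 1/(-72.70) − 1/(305) = -0.01703, so d_i = -58.71 cm.
m = −d_i/d_o = −(-58.71)/(305) = +0.192.
The image is virtual, upright and reduced, on the same side as the object.

m = +0.192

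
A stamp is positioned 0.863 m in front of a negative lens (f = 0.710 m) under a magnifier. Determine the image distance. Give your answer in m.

0.390 m

For a negative lens, f = -0.710 m.
Thin-lens equation: 1/s_i = 1/f − 1/s_o = 1/(-0.7100) − 1/(0.863) = -1.408 − 1.159 = -2.567, so s_i = -0.390 m.
The image is virtual, upright and reduced, on the same side as the object.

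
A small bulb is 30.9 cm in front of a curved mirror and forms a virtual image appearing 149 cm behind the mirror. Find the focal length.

Virtual image ⇒ d_i = −149 cm.
1/f = 1/d_o + 1/d_i = 1/(30.9) + 1/(-149) = 0.02565, so f = 39.0 cm.
Since f is positive, the curved mirror is concave.

f = 39.0 cm (concave)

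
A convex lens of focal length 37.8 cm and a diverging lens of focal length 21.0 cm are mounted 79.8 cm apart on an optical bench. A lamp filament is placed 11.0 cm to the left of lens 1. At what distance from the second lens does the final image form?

Lens 1: 1/d_i1 = 1/f₁ − 1/d_o1 = 1/(37.8) − 1/(11.0) = -0.06445, so d_i1 = -15.51 cm.
The intermediate image is 15.51 cm to the left of lens 1 (virtual), which is 79.8 − (-15.51) = 95.31 cm to the left of lens 2, so d_o2 = +95.31 cm.
Lens 2 is diverging, so f₂ = −21.0 cm.
Lens 2: 1/d_i2 = 1/f₂ − 1/d_o2 = 1/(-21.0) − 1/(95.31) = -0.05811, so d_i2 = -17.2 cm.
The final image is virtual, 17.2 cm to the left of lens 2 (overall magnification ≈ 0.25).

17.2 cm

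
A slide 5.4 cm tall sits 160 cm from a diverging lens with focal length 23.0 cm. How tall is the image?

0.679 cm

For a diverging lens, f = -23.0 cm.
1/d_i = 1/f − 1/d_o = 1/(-23.00) − 1/(160) = -0.04973, so d_i = -20.11 cm.
m = −d_i/d_o = +0.1257.
|h_i| = |m|·h_o = 0.1257 × 5.4 = 0.679 cm. The image is virtual, upright and reduced, on the same side as the object.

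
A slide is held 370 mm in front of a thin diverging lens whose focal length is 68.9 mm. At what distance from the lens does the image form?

For a diverging lens, f = -68.9 mm.
Lens equation: 1/d_i = 1/f − 1/d_o = 1/(-68.90) − 1/(370) = -0.01451 − 0.002703 = -0.01722, so d_i = -58.1 mm.
The image is virtual, upright and reduced, on the same side as the object.

58.1 mm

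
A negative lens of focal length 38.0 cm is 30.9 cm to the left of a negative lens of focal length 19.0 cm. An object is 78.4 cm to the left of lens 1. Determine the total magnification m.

f₁ = −38.0 cm (diverging).
Lens 1: 1/d_i1 = 1/(-38.0) − 1/(78.4) = -0.03907, so d_i1 = -25.59 cm; m₁ = −d_i1/d_o1 = +0.3264.
d_o2 = 30.9 − (-25.59) = 56.49 cm.
f₂ = −19.0 cm (diverging).
Lens 2: 1/d_i2 = 1/(-19.0) − 1/(56.49) = -0.07033, so d_i2 = -14.22 cm; m₂ = −d_i2/d_o2 = +0.2517.
m = m₁·m₂ = (+0.3264)(+0.2517) = +0.0822.

m = +0.0822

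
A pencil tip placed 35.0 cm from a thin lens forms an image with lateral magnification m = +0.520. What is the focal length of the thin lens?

f = -37.9 cm (diverging)

m = −d_i/d_o ⇒ d_i = −m·d_o = −(+0.520)·(35.0) = -18.20 cm.
1/f = 1/d_o + 1/d_i = 1/(35.0) + 1/(-18.20) = -0.02637, so f = -37.9 cm.
Since f is negative, the thin lens is diverging.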